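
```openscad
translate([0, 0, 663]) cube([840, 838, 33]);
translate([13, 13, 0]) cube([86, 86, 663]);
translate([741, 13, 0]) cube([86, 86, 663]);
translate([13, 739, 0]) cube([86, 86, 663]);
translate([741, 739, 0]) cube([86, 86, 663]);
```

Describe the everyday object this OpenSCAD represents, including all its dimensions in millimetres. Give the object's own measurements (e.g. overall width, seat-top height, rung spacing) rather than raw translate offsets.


A table: top 840 mm (x) × 838 mm (y), 33 mm thick, upper face at z = 696 mm, on four 86×86 mm square legs, each inset 13 mm from the nearest pair of top edges from z = 0 to the bottom of the top.


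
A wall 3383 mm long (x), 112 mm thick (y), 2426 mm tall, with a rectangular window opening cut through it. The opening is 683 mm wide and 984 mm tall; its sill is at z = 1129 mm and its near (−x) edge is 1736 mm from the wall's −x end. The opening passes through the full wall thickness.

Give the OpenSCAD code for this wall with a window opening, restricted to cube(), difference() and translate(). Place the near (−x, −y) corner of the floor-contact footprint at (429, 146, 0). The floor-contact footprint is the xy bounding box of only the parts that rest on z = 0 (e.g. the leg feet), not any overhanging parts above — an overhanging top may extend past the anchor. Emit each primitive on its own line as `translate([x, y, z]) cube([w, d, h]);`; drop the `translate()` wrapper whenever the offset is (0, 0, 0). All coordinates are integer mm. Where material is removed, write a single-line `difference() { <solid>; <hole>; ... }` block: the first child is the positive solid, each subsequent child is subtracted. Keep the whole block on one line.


difference() { translate([429, 146, 0]) cube([3383, 112, 2426]); translate([2165, 146, 1129]) cube([683, 112, 984]); }


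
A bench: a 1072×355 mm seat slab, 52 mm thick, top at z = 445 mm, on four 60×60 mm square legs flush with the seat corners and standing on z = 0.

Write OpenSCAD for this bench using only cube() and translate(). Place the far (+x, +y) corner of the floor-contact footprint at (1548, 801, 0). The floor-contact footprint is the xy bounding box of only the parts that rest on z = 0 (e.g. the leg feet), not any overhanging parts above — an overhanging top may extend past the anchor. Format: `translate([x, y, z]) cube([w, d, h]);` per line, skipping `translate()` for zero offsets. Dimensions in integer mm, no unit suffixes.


translate([476, 446, 393]) cube([1072, 355, 52]);
translate([476, 446, 0]) cube([60, 60, 393]);
translate([476, 741, 0]) cube([60, 60, 393]);
translate([1488, 446, 0]) cube([60, 60, 393]);
translate([1488, 741, 0]) cube([60, 60, 393]);


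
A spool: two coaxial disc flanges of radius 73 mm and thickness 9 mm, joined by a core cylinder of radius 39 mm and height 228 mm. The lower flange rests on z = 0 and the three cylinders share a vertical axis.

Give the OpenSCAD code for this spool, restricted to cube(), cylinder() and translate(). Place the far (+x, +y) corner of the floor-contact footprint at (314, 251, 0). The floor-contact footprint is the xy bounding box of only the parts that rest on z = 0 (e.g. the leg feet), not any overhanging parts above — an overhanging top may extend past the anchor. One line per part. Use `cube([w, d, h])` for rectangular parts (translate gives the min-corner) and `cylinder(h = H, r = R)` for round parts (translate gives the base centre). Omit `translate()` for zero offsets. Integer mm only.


translate([241, 178, 0]) cylinder(h = 9, r = 73);
translate([241, 178, 9]) cylinder(h = 228, r = 39);
translate([241, 178, 237]) cylinder(h = 9, r = 73);


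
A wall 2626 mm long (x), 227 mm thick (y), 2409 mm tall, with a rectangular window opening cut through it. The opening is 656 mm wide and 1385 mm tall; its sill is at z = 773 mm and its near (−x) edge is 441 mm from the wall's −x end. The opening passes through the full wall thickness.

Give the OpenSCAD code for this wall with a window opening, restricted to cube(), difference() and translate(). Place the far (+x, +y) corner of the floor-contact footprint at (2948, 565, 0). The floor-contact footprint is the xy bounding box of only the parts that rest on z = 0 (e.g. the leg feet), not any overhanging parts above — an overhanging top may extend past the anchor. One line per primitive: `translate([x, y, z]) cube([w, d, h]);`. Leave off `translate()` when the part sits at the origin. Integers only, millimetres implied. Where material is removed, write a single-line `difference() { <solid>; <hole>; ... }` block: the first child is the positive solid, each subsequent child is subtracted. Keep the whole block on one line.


difference() { translate([322, 338, 0]) cube([2626, 227, 2409]); translate([763, 338, 773]) cube([656, 227, 1385]); }


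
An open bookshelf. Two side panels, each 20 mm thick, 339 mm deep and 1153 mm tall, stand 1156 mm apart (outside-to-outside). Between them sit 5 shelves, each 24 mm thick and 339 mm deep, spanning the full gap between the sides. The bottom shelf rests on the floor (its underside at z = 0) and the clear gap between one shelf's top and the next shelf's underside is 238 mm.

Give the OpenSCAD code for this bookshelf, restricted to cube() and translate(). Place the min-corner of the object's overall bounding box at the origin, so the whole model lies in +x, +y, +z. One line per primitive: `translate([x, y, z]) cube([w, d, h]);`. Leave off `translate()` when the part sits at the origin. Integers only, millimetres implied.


cube([20, 339, 1153]);
translate([1136, 0, 0]) cube([20, 339, 1153]);
translate([20, 0, 0]) cube([1116, 339, 24]);
translate([20, 0, 262]) cube([1116, 339, 24]);
translate([20, 0, 524]) cube([1116, 339, 24]);
translate([20, 0, 786]) cube([1116, 339, 24]);
translate([20, 0, 1048]) cube([1116, 339, 24]);


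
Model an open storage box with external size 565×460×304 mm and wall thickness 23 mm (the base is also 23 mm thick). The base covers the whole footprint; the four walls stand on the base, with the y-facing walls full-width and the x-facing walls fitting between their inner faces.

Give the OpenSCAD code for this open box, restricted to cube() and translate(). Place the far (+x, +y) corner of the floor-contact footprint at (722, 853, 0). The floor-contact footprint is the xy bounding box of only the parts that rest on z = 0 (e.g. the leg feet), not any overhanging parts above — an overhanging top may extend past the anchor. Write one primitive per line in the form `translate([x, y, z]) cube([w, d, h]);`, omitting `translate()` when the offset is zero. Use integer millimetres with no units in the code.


translate([157, 393, 0]) cube([565, 460, 23]);
translate([157, 393, 23]) cube([565, 23, 281]);
translate([157, 830, 23]) cube([565, 23, 281]);
translate([157, 416, 23]) cube([23, 414, 281]);
translate([699, 416, 23]) cube([23, 414, 281]);


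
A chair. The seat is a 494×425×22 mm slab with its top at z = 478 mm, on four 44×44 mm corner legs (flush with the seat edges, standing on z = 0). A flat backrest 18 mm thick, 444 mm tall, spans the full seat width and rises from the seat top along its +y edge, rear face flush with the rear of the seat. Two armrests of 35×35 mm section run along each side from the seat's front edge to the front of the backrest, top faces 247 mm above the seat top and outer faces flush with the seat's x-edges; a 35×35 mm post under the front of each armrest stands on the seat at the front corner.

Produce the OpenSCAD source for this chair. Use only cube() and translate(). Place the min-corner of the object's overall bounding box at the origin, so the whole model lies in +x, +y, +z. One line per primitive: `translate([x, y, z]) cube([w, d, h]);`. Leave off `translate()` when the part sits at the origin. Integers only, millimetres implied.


translate([0, 0, 456]) cube([494, 425, 22]);
cube([44, 44, 456]);
translate([450, 0, 0]) cube([44, 44, 456]);
translate([0, 381, 0]) cube([44, 44, 456]);
translate([450, 381, 0]) cube([44, 44, 456]);
translate([0, 407, 478]) cube([494, 18, 444]);
translate([0, 0, 690]) cube([35, 407, 35]);
translate([459, 0, 690]) cube([35, 407, 35]);
translate([0, 0, 478]) cube([35, 35, 212]);
translate([459, 0, 478]) cube([35, 35, 212]);


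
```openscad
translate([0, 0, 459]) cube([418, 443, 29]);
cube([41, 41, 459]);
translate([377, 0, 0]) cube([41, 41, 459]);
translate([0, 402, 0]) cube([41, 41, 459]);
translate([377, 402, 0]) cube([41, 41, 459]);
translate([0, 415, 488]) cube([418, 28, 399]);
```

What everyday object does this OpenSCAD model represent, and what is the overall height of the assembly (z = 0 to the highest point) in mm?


A chair. The overall height is 887 mm.

A slab on four corner posts with a tall panel at the back — a chair. The seat slab sits at z = 459 with thickness 29, and the 399 mm backrest starts at the seat top, so the overall height is 459 + 29 + 399 = 887 mm.


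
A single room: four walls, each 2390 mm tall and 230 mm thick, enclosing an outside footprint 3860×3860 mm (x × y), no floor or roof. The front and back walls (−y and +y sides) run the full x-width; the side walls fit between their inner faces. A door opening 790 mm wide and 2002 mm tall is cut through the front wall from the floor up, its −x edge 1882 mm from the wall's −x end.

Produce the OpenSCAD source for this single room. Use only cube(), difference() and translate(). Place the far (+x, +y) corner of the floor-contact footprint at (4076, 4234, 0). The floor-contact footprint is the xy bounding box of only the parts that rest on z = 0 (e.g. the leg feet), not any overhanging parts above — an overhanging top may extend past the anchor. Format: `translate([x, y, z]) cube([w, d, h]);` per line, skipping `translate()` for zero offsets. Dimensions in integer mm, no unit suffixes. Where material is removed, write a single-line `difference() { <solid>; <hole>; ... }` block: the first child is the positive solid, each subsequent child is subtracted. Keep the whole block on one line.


difference() { translate([216, 374, 0]) cube([3860, 230, 2390]); translate([2098, 374, 0]) cube([790, 230, 2002]); }
translate([216, 4004, 0]) cube([3860, 230, 2390]);
translate([216, 604, 0]) cube([230, 3400, 2390]);
translate([3846, 604, 0]) cube([230, 3400, 2390]);


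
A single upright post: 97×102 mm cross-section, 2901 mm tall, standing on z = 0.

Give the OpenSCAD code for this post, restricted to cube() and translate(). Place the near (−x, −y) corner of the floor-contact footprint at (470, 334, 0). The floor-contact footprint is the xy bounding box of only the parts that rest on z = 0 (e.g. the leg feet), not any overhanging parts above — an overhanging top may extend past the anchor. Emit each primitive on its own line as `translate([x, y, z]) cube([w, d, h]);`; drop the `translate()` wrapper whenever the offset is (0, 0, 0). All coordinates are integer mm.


translate([470, 334, 0]) cube([97, 102, 2901]);


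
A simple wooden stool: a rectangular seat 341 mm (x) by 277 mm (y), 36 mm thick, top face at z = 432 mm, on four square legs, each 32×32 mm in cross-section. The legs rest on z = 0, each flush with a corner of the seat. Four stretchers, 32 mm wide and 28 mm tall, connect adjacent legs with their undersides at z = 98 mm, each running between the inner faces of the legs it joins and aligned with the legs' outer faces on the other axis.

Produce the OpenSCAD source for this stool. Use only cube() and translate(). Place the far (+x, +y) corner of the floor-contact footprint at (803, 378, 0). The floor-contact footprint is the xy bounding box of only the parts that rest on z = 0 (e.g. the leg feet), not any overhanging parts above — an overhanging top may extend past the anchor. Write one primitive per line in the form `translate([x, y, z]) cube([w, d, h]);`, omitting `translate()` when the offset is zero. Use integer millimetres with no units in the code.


translate([462, 101, 396]) cube([341, 277, 36]);
translate([462, 101, 0]) cube([32, 32, 396]);
translate([771, 101, 0]) cube([32, 32, 396]);
translate([462, 346, 0]) cube([32, 32, 396]);
translate([771, 346, 0]) cube([32, 32, 396]);
translate([494, 101, 98]) cube([277, 32, 28]);
translate([494, 346, 98]) cube([277, 32, 28]);
translate([462, 133, 98]) cube([32, 213, 28]);
translate([771, 133, 98]) cube([32, 213, 28]);


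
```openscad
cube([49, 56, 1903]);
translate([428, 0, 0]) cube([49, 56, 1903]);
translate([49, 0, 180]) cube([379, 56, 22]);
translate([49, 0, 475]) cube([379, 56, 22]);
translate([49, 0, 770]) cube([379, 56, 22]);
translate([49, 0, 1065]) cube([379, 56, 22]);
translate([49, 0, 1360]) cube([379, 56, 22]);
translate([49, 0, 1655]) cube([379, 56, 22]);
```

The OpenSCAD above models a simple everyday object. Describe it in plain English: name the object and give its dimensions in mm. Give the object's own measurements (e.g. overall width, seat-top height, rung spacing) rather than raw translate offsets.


A straight ladder. Two 49×56 mm vertical rails, 1903 mm tall, stand 477 mm apart (outside-to-outside) with their front faces coplanar on the −y side. 6 rungs, each 56 mm deep and 22 mm tall, span between the inner faces of the rails, front faces flush with the rails. The lowest rung's underside is at z = 180 mm and rungs are spaced 295 mm apart (underside to underside).


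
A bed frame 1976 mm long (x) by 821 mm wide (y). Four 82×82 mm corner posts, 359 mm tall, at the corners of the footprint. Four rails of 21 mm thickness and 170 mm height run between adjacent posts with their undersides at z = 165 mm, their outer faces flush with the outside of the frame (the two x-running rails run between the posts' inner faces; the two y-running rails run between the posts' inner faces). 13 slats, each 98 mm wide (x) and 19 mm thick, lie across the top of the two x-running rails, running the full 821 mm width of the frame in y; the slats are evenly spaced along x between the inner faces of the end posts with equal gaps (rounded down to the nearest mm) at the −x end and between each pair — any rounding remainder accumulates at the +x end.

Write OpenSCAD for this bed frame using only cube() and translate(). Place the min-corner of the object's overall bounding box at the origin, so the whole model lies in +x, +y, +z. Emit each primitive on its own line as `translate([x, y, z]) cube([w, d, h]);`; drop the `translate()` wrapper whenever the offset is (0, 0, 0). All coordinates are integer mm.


cube([82, 82, 359]);
translate([0, 739, 0]) cube([82, 82, 359]);
translate([1894, 0, 0]) cube([82, 82, 359]);
translate([1894, 739, 0]) cube([82, 82, 359]);
translate([82, 0, 165]) cube([1812, 21, 170]);
translate([82, 800, 165]) cube([1812, 21, 170]);
translate([0, 82, 165]) cube([21, 657, 170]);
translate([1955, 82, 165]) cube([21, 657, 170]);
translate([120, 0, 335]) cube([98, 821, 19]);
translate([256, 0, 335]) cube([98, 821, 19]);
translate([392, 0, 335]) cube([98, 821, 19]);
translate([528, 0, 335]) cube([98, 821, 19]);
translate([664, 0, 335]) cube([98, 821, 19]);
translate([800, 0, 335]) cube([98, 821, 19]);
translate([936, 0, 335]) cube([98, 821, 19]);
translate([1072, 0, 335]) cube([98, 821, 19]);
translate([1208, 0, 335]) cube([98, 821, 19]);
translate([1344, 0, 335]) cube([98, 821, 19]);
translate([1480, 0, 335]) cube([98, 821, 19]);
translate([1616, 0, 335]) cube([98, 821, 19]);
translate([1752, 0, 335]) cube([98, 821, 19]);


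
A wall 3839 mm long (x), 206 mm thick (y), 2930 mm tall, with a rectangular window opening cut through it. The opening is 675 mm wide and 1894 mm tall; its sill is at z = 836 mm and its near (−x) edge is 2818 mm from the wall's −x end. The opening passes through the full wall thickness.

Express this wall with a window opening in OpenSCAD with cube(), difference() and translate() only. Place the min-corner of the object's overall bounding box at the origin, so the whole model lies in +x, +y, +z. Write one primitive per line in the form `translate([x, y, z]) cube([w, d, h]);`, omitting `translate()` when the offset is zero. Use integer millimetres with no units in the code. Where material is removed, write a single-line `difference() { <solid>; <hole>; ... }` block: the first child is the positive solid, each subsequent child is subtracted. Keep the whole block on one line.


difference() { cube([3839, 206, 2930]); translate([2818, 0, 836]) cube([675, 206, 1894]); }


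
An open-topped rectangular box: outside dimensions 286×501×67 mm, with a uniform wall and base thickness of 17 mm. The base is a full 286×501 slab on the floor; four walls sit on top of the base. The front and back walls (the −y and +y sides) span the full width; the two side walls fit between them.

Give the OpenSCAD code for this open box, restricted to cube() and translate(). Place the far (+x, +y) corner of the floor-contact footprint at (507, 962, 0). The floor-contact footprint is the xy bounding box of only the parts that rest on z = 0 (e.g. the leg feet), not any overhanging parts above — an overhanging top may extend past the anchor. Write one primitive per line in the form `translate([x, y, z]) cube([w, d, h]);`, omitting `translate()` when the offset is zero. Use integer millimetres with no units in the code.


translate([221, 461, 0]) cube([286, 501, 17]);
translate([221, 461, 17]) cube([286, 17, 50]);
translate([221, 945, 17]) cube([286, 17, 50]);
translate([221, 478, 17]) cube([17, 467, 50]);
translate([490, 478, 17]) cube([17, 467, 50]);


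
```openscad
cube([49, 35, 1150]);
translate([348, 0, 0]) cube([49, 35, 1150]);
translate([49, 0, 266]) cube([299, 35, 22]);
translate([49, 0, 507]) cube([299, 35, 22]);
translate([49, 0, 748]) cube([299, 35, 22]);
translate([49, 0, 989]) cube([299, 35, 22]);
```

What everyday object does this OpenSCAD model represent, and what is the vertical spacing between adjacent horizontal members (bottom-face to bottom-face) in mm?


A ladder. The rung spacing is 241 mm.

Two tall 49×35 posts with 4 short bars between them — a ladder. Adjacent rungs sit at z = 266 and z = 507, so the spacing is 507 − 266 = 241 mm.


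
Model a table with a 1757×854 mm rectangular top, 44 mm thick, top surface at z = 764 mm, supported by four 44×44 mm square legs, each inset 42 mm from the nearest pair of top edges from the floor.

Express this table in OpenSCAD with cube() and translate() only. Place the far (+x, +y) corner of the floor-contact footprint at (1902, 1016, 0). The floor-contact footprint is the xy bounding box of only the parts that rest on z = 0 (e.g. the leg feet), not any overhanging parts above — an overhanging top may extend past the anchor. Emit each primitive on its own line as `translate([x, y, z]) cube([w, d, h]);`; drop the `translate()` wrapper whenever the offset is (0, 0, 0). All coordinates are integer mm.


translate([187, 204, 720]) cube([1757, 854, 44]);
translate([229, 246, 0]) cube([44, 44, 720]);
translate([1858, 246, 0]) cube([44, 44, 720]);
translate([229, 972, 0]) cube([44, 44, 720]);
translate([1858, 972, 0]) cube([44, 44, 720]);


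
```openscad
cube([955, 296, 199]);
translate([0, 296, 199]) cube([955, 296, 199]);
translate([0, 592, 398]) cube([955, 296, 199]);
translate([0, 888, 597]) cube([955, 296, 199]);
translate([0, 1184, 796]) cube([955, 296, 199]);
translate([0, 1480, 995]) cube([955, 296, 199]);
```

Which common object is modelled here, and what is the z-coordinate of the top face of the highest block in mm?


A staircase. The total rise is 1194 mm.

6 identical blocks, each offset up and back from the previous — a staircase. Each step is 199 mm tall and there are 6 of them, so the total rise is 6 × 199 = 1194 mm.


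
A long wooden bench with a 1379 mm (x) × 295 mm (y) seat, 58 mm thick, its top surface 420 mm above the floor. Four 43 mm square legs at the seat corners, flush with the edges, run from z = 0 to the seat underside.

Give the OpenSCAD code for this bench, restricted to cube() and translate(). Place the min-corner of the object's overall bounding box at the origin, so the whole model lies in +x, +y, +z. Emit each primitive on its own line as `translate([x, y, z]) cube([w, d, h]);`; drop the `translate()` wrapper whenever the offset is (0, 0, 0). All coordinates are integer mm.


// leg_h = 420 − 58 = 362
translate([0, 0, 362]) cube([1379, 295, 58]);
cube([43, 43, 362]);
translate([0, 252, 0]) cube([43, 43, 362]);
translate([1336, 0, 0]) cube([43, 43, 362]);
translate([1336, 252, 0]) cube([43, 43, 362]);


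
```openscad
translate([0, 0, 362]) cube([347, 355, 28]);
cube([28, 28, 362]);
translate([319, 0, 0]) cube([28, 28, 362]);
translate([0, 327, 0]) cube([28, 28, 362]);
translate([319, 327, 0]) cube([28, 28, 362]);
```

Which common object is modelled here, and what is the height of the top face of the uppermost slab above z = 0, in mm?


A stool. The seat height is 390 mm.

A 347×355×28 slab at z = 362 on four corner posts — a stool. The seat top is 362 + 28 = 390 mm.


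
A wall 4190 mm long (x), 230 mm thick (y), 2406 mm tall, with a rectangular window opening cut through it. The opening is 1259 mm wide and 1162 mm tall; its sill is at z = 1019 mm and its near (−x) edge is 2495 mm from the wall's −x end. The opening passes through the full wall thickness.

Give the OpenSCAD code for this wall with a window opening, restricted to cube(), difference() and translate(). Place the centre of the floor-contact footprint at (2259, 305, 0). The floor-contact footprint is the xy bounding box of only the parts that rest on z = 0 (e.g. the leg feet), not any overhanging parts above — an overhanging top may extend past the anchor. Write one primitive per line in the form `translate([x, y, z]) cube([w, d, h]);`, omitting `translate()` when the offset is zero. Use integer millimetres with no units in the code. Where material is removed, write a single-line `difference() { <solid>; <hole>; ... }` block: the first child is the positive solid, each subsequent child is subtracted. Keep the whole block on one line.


difference() { translate([164, 190, 0]) cube([4190, 230, 2406]); translate([2659, 190, 1019]) cube([1259, 230, 1162]); }


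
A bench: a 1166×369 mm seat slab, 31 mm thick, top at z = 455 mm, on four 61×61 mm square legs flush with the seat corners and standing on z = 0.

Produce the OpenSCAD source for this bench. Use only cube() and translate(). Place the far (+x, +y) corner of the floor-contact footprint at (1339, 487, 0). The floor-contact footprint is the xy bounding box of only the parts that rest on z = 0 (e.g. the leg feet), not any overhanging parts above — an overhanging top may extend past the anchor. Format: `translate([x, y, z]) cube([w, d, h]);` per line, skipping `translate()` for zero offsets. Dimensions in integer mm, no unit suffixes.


translate([173, 118, 424]) cube([1166, 369, 31]);
translate([173, 118, 0]) cube([61, 61, 424]);
translate([173, 426, 0]) cube([61, 61, 424]);
translate([1278, 118, 0]) cube([61, 61, 424]);
translate([1278, 426, 0]) cube([61, 61, 424]);


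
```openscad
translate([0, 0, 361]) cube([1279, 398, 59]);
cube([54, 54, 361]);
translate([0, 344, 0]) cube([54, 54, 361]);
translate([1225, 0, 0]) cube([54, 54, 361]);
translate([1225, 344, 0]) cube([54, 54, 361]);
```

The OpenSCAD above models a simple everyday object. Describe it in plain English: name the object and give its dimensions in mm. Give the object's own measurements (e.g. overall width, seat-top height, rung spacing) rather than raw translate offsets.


A long wooden bench with a 1279 mm (x) × 398 mm (y) seat, 59 mm thick, its top surface 420 mm above the floor. Four 54 mm square legs at the seat corners, flush with the edges, run from z = 0 to the seat underside.


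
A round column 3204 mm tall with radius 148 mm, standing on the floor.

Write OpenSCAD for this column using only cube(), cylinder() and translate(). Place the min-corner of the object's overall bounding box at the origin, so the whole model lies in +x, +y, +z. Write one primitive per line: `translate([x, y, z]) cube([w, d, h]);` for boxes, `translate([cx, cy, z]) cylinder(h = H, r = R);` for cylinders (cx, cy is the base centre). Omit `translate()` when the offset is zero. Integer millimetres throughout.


translate([148, 148, 0]) cylinder(h = 3204, r = 148);


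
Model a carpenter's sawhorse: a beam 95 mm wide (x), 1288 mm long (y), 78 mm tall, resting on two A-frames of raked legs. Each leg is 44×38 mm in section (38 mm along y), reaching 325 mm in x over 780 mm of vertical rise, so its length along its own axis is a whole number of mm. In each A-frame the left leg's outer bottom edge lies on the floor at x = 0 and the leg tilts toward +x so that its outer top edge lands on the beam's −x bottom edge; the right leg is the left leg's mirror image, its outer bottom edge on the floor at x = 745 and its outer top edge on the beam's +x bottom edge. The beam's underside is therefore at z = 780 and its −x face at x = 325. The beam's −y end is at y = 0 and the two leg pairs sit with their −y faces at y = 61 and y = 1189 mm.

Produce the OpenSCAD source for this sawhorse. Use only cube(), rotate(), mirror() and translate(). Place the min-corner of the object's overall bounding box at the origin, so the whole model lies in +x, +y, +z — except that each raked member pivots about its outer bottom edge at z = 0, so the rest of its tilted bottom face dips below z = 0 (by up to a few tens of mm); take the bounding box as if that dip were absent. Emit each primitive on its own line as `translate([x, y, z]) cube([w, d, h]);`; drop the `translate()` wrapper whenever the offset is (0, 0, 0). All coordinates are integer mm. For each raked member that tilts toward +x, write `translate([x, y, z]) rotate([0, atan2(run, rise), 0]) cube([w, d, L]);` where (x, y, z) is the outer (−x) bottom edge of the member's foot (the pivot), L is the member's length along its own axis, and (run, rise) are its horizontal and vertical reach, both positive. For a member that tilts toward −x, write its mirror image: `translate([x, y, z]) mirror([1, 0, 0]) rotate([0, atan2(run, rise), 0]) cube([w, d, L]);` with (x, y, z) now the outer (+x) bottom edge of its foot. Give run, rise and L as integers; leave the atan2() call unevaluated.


// leg length = √(325² + 780²) = 845
// right-leg outer foot x = 2·325 + 95 = 745
// beam min-corner = (325, 0, 780)
translate([325, 0, 780]) cube([95, 1288, 78]);
translate([0, 61, 0]) rotate([0, atan2(325, 780), 0]) cube([44, 38, 845]);
translate([745, 61, 0]) mirror([1, 0, 0]) rotate([0, atan2(325, 780), 0]) cube([44, 38, 845]);
translate([0, 1189, 0]) rotate([0, atan2(325, 780), 0]) cube([44, 38, 845]);
translate([745, 1189, 0]) mirror([1, 0, 0]) rotate([0, atan2(325, 780), 0]) cube([44, 38, 845]);


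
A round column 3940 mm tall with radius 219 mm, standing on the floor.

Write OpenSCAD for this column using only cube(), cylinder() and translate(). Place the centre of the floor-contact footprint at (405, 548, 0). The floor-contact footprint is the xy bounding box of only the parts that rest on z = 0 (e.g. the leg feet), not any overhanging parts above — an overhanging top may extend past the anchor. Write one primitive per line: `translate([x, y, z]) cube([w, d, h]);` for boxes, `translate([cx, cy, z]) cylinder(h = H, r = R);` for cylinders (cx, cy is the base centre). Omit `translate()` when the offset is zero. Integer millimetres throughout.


translate([405, 548, 0]) cylinder(h = 3940, r = 219);


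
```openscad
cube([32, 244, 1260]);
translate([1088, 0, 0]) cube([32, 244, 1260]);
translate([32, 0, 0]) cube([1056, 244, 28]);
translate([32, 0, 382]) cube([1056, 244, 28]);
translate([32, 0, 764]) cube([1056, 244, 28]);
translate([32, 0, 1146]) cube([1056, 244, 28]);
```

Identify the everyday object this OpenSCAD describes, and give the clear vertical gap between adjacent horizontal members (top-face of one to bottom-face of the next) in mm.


A bookshelf. The clear shelf gap is 354 mm.

Two tall side panels with 4 horizontal boards between them — a bookshelf. The first two shelf undersides are at z = 0 and z = 382; with shelf thickness 28, the clear gap is 382 − 0 − 28 = 354 mm.


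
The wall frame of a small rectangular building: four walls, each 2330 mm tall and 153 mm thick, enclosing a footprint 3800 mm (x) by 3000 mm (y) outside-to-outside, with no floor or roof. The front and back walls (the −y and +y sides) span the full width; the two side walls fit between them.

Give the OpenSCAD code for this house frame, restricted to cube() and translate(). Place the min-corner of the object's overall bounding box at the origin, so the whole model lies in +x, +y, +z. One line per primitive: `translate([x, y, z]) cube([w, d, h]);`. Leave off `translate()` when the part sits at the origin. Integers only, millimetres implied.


cube([3800, 153, 2330]);
translate([0, 2847, 0]) cube([3800, 153, 2330]);
translate([0, 153, 0]) cube([153, 2694, 2330]);
translate([3647, 153, 0]) cube([153, 2694, 2330]);


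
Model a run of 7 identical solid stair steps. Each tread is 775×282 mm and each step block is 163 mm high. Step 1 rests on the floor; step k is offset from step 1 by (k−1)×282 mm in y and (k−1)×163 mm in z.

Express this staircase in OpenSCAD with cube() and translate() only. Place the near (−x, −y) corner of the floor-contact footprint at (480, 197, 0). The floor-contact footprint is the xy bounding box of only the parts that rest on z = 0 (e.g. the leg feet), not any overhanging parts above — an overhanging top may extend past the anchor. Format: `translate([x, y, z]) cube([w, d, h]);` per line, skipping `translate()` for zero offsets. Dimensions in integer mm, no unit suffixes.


translate([480, 197, 0]) cube([775, 282, 163]);
translate([480, 479, 163]) cube([775, 282, 163]);
translate([480, 761, 326]) cube([775, 282, 163]);
translate([480, 1043, 489]) cube([775, 282, 163]);
translate([480, 1325, 652]) cube([775, 282, 163]);
translate([480, 1607, 815]) cube([775, 282, 163]);
translate([480, 1889, 978]) cube([775, 282, 163]);


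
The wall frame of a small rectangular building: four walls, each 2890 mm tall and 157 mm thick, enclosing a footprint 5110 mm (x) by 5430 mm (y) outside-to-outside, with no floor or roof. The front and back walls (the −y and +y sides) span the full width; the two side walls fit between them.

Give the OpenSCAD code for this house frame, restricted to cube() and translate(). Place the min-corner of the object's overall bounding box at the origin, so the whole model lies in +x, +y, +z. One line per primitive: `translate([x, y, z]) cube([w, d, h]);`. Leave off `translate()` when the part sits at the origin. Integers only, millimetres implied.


cube([5110, 157, 2890]);
translate([0, 5273, 0]) cube([5110, 157, 2890]);
translate([0, 157, 0]) cube([157, 5116, 2890]);
translate([4953, 157, 0]) cube([157, 5116, 2890]);


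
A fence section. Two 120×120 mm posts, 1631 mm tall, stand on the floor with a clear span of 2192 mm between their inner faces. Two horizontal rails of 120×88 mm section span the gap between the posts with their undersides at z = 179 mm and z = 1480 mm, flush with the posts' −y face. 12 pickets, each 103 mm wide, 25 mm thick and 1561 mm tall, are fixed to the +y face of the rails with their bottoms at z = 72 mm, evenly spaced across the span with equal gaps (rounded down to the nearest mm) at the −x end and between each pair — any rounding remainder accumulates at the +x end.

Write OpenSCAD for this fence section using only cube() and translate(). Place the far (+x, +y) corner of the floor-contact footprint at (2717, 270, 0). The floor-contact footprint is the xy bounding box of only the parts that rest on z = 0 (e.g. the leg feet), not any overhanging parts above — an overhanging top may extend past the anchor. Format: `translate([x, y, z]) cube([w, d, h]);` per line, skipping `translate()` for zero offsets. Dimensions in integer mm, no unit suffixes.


translate([285, 150, 0]) cube([120, 120, 1631]);
translate([2597, 150, 0]) cube([120, 120, 1631]);
translate([405, 150, 179]) cube([2192, 120, 88]);
translate([405, 150, 1480]) cube([2192, 120, 88]);
translate([478, 270, 72]) cube([103, 25, 1561]);
translate([654, 270, 72]) cube([103, 25, 1561]);
translate([830, 270, 72]) cube([103, 25, 1561]);
translate([1006, 270, 72]) cube([103, 25, 1561]);
translate([1182, 270, 72]) cube([103, 25, 1561]);
translate([1358, 270, 72]) cube([103, 25, 1561]);
translate([1534, 270, 72]) cube([103, 25, 1561]);
translate([1710, 270, 72]) cube([103, 25, 1561]);
translate([1886, 270, 72]) cube([103, 25, 1561]);
translate([2062, 270, 72]) cube([103, 25, 1561]);
translate([2238, 270, 72]) cube([103, 25, 1561]);
translate([2414, 270, 72]) cube([103, 25, 1561]);


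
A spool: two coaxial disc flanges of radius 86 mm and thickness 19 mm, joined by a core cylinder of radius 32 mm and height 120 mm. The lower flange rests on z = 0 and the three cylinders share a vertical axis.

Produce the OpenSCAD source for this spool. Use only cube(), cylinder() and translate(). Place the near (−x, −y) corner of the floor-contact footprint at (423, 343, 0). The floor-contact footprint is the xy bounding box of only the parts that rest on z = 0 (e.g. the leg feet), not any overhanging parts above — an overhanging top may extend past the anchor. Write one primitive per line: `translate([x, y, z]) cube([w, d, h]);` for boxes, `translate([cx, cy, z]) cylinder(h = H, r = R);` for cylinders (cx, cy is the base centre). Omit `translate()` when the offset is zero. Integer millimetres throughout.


translate([509, 429, 0]) cylinder(h = 19, r = 86);
translate([509, 429, 19]) cylinder(h = 120, r = 32);
translate([509, 429, 139]) cylinder(h = 19, r = 86);


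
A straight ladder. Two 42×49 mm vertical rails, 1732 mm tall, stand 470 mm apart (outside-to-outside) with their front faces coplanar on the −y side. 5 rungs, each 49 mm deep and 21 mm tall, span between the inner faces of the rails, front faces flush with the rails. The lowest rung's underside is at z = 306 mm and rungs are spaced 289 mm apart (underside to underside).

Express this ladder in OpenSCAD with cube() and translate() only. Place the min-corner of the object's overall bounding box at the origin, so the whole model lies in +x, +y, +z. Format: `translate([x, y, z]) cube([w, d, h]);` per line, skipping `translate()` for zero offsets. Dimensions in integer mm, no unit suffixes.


cube([42, 49, 1732]);
translate([428, 0, 0]) cube([42, 49, 1732]);
translate([42, 0, 306]) cube([386, 49, 21]);
translate([42, 0, 595]) cube([386, 49, 21]);
translate([42, 0, 884]) cube([386, 49, 21]);
translate([42, 0, 1173]) cube([386, 49, 21]);
translate([42, 0, 1462]) cube([386, 49, 21]);


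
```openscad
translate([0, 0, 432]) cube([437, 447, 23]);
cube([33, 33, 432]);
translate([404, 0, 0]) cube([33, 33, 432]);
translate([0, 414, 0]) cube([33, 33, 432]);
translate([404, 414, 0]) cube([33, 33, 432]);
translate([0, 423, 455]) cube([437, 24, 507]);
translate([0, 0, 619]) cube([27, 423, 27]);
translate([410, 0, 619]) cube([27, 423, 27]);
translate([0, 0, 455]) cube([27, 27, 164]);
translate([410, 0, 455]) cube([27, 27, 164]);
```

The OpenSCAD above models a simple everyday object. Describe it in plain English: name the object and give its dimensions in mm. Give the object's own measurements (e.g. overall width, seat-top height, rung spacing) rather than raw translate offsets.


A chair. The seat is a 437×447×23 mm slab with its top at z = 455 mm, on four 33×33 mm corner legs (flush with the seat edges, standing on z = 0). A flat backrest 24 mm thick, 507 mm tall, spans the full seat width and rises from the seat top along its +y edge, rear face flush with the rear of the seat. Two armrests of 27×27 mm section run along each side from the seat's front edge to the front of the backrest, top faces 191 mm above the seat top and outer faces flush with the seat's x-edges; a 27×27 mm post under the front of each armrest stands on the seat at the front corner.


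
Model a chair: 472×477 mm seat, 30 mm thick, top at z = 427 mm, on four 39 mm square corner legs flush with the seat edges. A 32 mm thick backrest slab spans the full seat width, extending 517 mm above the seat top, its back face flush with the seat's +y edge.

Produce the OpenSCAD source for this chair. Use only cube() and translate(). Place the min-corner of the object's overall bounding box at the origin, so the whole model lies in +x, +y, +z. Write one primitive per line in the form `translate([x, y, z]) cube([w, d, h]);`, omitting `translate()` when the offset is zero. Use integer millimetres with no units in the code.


translate([0, 0, 397]) cube([472, 477, 30]);
cube([39, 39, 397]);
translate([433, 0, 0]) cube([39, 39, 397]);
translate([0, 438, 0]) cube([39, 39, 397]);
translate([433, 438, 0]) cube([39, 39, 397]);
translate([0, 445, 427]) cube([472, 32, 517]);


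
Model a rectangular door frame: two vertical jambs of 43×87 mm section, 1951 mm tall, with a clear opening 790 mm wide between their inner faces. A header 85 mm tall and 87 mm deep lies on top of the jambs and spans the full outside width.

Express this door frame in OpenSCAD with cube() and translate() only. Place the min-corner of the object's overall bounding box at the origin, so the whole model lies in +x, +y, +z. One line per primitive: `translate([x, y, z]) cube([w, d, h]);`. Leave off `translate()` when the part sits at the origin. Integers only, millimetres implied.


cube([43, 87, 1951]);
translate([833, 0, 0]) cube([43, 87, 1951]);
translate([0, 0, 1951]) cube([876, 87, 85]);


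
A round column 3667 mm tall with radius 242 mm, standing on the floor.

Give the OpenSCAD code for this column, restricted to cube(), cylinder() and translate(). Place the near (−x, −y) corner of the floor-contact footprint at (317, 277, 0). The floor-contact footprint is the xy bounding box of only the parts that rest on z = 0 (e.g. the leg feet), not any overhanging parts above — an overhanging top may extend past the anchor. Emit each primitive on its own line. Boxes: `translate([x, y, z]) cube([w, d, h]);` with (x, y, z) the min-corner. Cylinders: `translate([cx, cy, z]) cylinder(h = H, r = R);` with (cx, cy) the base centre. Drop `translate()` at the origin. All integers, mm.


translate([559, 519, 0]) cylinder(h = 3667, r = 242);


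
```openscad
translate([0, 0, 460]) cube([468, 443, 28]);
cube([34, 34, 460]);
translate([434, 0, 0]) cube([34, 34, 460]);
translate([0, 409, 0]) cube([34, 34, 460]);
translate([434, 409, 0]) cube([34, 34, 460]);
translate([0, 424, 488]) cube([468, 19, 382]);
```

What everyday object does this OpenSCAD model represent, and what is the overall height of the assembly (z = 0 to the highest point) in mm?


A chair. The overall height is 870 mm.

A slab on four corner posts with a tall panel at the back — a chair. The seat slab sits at z = 460 with thickness 28, and the 382 mm backrest starts at the seat top, so the overall height is 460 + 28 + 382 = 870 mm.


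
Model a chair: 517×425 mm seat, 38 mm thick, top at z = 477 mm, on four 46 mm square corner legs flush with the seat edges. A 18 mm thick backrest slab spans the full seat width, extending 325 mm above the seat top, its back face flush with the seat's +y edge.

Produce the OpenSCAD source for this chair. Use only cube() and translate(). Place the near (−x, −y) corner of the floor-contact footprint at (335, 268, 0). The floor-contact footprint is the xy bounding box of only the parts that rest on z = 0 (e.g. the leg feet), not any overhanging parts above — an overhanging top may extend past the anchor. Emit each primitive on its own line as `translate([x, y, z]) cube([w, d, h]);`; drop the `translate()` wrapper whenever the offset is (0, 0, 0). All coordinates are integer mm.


translate([335, 268, 439]) cube([517, 425, 38]);
translate([335, 268, 0]) cube([46, 46, 439]);
translate([806, 268, 0]) cube([46, 46, 439]);
translate([335, 647, 0]) cube([46, 46, 439]);
translate([806, 647, 0]) cube([46, 46, 439]);
translate([335, 675, 477]) cube([517, 18, 325]);


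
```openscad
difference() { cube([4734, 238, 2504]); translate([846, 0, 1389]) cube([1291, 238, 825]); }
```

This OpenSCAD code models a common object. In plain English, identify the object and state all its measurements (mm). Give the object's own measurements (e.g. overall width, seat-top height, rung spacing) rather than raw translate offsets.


A wall 4734 mm long (x), 238 mm thick (y), 2504 mm tall, with a rectangular window opening cut through it. The opening is 1291 mm wide and 825 mm tall; its sill is at z = 1389 mm and its near (−x) edge is 846 mm from the wall's −x end. The opening passes through the full wall thickness.
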